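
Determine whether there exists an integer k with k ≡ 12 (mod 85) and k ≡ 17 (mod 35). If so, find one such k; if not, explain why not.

k = 437

Here gcd(85, 35) = 5, and both 12 and 17 leave remainder 2 mod 5, so the system is consistent.
The integers ≡ 12 (mod 85) are 12, 97, 182, 267, 352, 437, …; their remainders mod 35 are 12, 27, 7, 22, 2, 17, so k = 437 is the first that is ≡ 17 (mod 35).
Check: 437 mod 85 = 12, 437 mod 35 = 17. ✓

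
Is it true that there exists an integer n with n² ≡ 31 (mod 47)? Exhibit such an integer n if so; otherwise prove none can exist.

No, no such integer exists.

47 is prime, so by Euler's criterion 31 is a square mod 47 iff 31^((47−1)/2) = 31^23 ≡ 1 (mod 47).
Squaring successively (mod 47): 31^2 = 961 ≡ 21; 31^4 ≡ 21² = 441 ≡ 18; 31^8 ≡ 18² = 324 ≡ 42; 31^16 ≡ 42² = 1764 ≡ 25.
Since 23 = 16 + 4 + 2 + 1, 31^23 ≡ 25 · 18 · 21 · 31; multiplying out mod 47: 25·18 = 450 ≡ 27, then 27·21 = 567 ≡ 3, then 3·31 = 93 ≡ 46. Thus 31^23 ≡ 46 ≡ −1 (mod 47).
By Euler's criterion 31 is a quadratic non-residue mod 47: no n satisfies n² ≡ 31 (mod 47).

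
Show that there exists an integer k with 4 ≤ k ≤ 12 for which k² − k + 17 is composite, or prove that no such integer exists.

No, no such integer k in that range exists.

The values for k = 4, 5, …, 12 are 29, 37, 47, 59, 73, 89, 107, 127, 149, and each of these is prime.
So no value in the range makes the expression composite.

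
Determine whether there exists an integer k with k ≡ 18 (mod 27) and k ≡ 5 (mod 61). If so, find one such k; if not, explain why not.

Since 27 and 61 share no common factor, CRT says the pair of congruences has a solution (unique mod 1647).
Write k = 18 + 27t and require 18 + 27t ≡ 5 (mod 61), i.e. 27t ≡ 48 (mod 61).
Invert 27 mod 61 by the Euclidean algorithm: 61 = 2·27 + 7, 27 = 3·7 + 6, 7 = 1·6 + 1, 6 = 6·1 + 0; back-substituting, 1 = 7 − 1·6 = 7 − (27 − 3·7) = −27 + 4·7 = −27 + 4·(61 − 2·27) = 4·61 − 9·27. Hence 27·(-9) ≡ 1, so 27⁻¹ ≡ -9 ≡ 52 (mod 61).
Multiplying by 52: t ≡ 52·48 = 2496 ≡ 56 (mod 61).
With t = 56: k = 18 + 27·56 = 1530.
Check: 1530 mod 27 = 18, 1530 mod 61 = 5. ✓

k = 1530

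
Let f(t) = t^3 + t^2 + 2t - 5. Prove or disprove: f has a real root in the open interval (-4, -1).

f(-4) = -61 and f(-1) = -7, both negative.
The derivative f'(t) = 3t^2 + 2t + 2 is a quadratic with discriminant 2² − 4·3·2 = -20 < 0; it never vanishes, so it is always positive (sign of the leading coefficient).
Hence f is strictly increasing on ℝ, and in particular on [-4, -1]. A strictly monotone function with same-sign endpoint values stays negative on the whole interval, so f has no zero in (-4, -1).

f has no root in that interval.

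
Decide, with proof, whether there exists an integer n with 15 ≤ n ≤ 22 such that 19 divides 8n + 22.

n = 21

For n = 15, 16, …, 20 the values 142, 150, 158, 166, 174, 182 are not multiples of 19. n = 21 works, since 8·21 + 22 = 190 = 10·19.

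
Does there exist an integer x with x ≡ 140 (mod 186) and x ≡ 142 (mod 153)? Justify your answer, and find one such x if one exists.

There is no such integer.

gcd(186, 153) = 3. If x ≡ 140 (mod 186) and x ≡ 142 (mod 153), then x ≡ 140 (mod 3) and x ≡ 142 (mod 3).
But 140 mod 3 = 2 while 142 mod 3 = 1, a contradiction.
Therefore no such x exists.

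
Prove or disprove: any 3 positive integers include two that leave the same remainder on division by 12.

No, the set {12, 13, 14} is a counterexample.

Try 3 consecutive integers, 12, 13, 14. Their remainders mod 12 are 0, 1, 2 — pairwise different, as any 3 ≤ 12 consecutive integers have distinct residues.
Hence this collection has no pair with equal remainders mod 12, disproving the claim.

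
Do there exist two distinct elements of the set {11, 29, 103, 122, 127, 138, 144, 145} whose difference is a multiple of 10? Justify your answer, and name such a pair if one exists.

No such pair exists.

Reduce each element modulo 10: 11↦1, 29↦9, 103↦3, 122↦2, 127↦7, 138↦8, 144↦4, 145↦5.
No residue repeats among the 8 elements, so no pair has difference ≡ 0 (mod 10).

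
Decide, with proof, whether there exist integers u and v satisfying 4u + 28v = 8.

u = 2, v = 0

Every value of 4u + 28v is a multiple of gcd(4, 28) = 4; since 4 ∣ 8, solutions exist.
Dividing through by 4 reduces the equation to 1u + 7v = 2.
With a unit coefficient on u, (u, v) = (2, 0) is an immediate solution.
Check: 4·2 + 28·0 = 8 + 0 = 8. ✓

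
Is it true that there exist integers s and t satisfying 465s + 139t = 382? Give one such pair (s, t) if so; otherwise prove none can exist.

s = 118, t = -392

465 and 139 are coprime, so 465s + 139t ranges over all of ℤ.
Dividing repeatedly: 465 = 3·139 + 48, 139 = 2·48 + 43, 48 = 1·43 + 5, 43 = 8·5 + 3, 5 = 1·3 + 2, 3 = 1·2 + 1, 2 = 2·1 + 0.
Working back up the chain: 1 = 3 − 1·2 = 3 − (5 − 1·3) = −5 + 2·3 = −5 + 2·(43 − 8·5) = 2·43 − 17·5 = 2·43 − 17·(48 − 1·43) = −17·48 + 19·43 = −17·48 + 19·(139 − 2·48) = 19·139 − 55·48 = 19·139 − 55·(465 − 3·139) = −55·465 + 184·139. So 465·(-55) + 139·184 = 1.
Times 382: 465·(-21010) + 139·70288 = 382, so (-21010, 70288) solves it.
The general solution is s = -21010 + 139k, t = 70288 − 465k; taking k = 152 gives the smaller pair s = 118, t = -392.
Indeed 465·118 + 139·(-392) = 54870 − 54488 = 382.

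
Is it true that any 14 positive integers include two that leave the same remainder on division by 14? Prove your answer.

No; for instance {24, 25, 26, 27, 28, 29, 30, 31, 32, 33, 34, 35, 36, 37} is a counterexample.

Take the 14 consecutive integers 24, 25, …, 37: their residues mod 14 are all distinct because 14 ≤ 14.
Hence this collection has no pair with equal remainders mod 14, disproving the claim.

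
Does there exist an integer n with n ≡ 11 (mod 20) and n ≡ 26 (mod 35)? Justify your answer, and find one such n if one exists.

n = 131

Here gcd(20, 35) = 5, and both 11 and 26 leave remainder 1 mod 5, so the system is consistent.
List candidates n ≡ 11 (mod 20): 11, 31, 51, 71, 91, 111, 131. Modulo 35 these are 11, 31, 16, 1, 21, 6, 26; 131 gives 26 as required.
Check: 131 mod 20 = 11, 131 mod 35 = 26. ✓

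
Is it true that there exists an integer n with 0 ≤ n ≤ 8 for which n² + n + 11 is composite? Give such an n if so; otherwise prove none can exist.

The values for n = 0, 1, …, 8 are 11, 13, 17, 23, 31, 41, 53, 67, 83, and each of these is prime.
So no value in the range makes the expression composite.

No such integer n in that range exists.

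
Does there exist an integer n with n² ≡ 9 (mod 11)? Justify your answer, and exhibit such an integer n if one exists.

Take n = 8. Then 8² = 64 = 5·11 + 9, so 8² ≡ 9 (mod 11).

n = 8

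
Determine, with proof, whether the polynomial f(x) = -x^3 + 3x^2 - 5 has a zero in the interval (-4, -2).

No.

f(-4) = 107 and f(-2) = 15, both positive, so a sign-change argument is unavailable; we show f keeps this sign on the whole interval.
Shift to the endpoint -2: with x = -2 − u (0 < u < 2), one computes f(-2 − u) = u^3 + 9u^2 + 24u + 15.
All 4 nonzero coefficients of this polynomial in u are positive; hence for u > 0 the value is a sum of positive terms (the constant 15 among them).
So f is strictly positive on (-4, -2); no root exists in the interval.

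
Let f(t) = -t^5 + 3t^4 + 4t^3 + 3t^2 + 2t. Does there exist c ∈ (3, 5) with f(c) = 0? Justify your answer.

Such a root exists.

f(3) = 141 and f(5) = -665, which have opposite signs.
As a polynomial, f is continuous on every closed interval.
By the Intermediate Value Theorem f must vanish at some point of (3, 5).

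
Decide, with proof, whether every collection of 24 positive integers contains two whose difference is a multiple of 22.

There are exactly 22 possible remainders on division by 22.
Since 24 > 22, two of the 24 integers must share a residue class by the pigeonhole principle; call them a and b.
Then a ≡ b (mod 22), i.e. 22 ∣ (a − b).

True.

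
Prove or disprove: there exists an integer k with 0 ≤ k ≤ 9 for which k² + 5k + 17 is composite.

k = 8

At k = 8: 8² + 5·8 + 17 = 121 = 11·11, which is composite.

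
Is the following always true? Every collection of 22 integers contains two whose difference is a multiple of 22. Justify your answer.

No; for instance {72, 73, 74, 75, 76, 77, 78, 79, 80, 81, 82, 83, 84, 85, 86, 87, 88, 89, 90, 91, 92, 93} is a counterexample.

Try 22 consecutive integers, 72, 73, …, 93. Their remainders mod 22 are 6, 7, 8, 9, 10, 11, 12, 13, 14, 15, 16, 17, 18, 19, 20, 21, 0, 1, 2, 3, 4, 5 — pairwise different, as any 22 ≤ 22 consecutive integers have distinct residues.
Any two of them differ by at most 21 < 22 and by at least 1, so no difference is a multiple of 22.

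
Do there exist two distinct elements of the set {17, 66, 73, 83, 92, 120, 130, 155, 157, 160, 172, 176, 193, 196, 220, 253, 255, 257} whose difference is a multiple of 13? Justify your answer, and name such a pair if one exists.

Yes: 17 and 160.

Reduce each element mod 13: 17↦4, 66↦1, 73↦8, 83↦5, 92↦1, 120↦3, 130↦0, 155↦12, 157↦1, 160↦4, 172↦3, 176↦7, 193↦11, 196↦1, 220↦12, 253↦6, 255↦8, 257↦10. The residue 4 repeats (at 17 and 160), and 160 − 17 = 143 = 11·13.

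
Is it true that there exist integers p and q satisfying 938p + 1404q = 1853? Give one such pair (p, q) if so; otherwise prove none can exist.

Both 938 and 1404 are divisible by gcd(938, 1404) = 2, hence so is any combination 938p + 1404q.
However 1853 leaves remainder 1 on division by 2.
So the equation is unsolvable over ℤ.

There are no such integers.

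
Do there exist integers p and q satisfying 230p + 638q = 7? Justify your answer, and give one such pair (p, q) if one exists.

Both 230 and 638 are divisible by gcd(230, 638) = 2, hence so is any combination 230p + 638q.
However 7 leaves remainder 1 on division by 2.
So the equation is unsolvable over ℤ.

No such integers exist.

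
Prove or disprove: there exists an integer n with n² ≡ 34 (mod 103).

n = 72

Take n = 72. Then 72² = 5184 = 50·103 + 34, so 72² ≡ 34 (mod 103).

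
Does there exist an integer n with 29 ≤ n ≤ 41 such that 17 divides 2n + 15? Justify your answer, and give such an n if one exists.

Try n = 35: 2·35 + 15 = 85 = 5·17, which is divisible by 17.

n = 35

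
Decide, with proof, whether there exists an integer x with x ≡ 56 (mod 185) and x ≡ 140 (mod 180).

gcd(185, 180) = 5. If x ≡ 56 (mod 185) and x ≡ 140 (mod 180), then x ≡ 56 (mod 5) and x ≡ 140 (mod 5).
However 56 ≡ 1 and 140 ≡ 0 (mod 5), and 1 ≠ 0.
Therefore no such x exists.

No, no such integer exists.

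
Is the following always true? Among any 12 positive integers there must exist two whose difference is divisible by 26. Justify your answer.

Take the 12 consecutive integers 126, 127, …, 137: their residues mod 26 are all distinct because 12 ≤ 26.
The differences between them range over 1, …, 11, none of which is divisible by 26.

No, the set {126, 127, 128, 129, 130, 131, 132, 133, 134, 135, 136, 137} is a counterexample.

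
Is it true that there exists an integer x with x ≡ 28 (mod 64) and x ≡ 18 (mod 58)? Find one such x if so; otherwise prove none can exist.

x = 540

Here gcd(64, 58) = 2, and both 28 and 18 leave remainder 0 mod 2, so the system is consistent.
Put x = 28 + 64t, so we need 64t ≡ 48 (mod 58), equivalently (divide by 2) 32t ≡ 24 (mod 29).
32 ≡ 3 (mod 29), so this reads 3t ≡ 24 (mod 29). Since 3·10 = 30 = 1·29 + 1, the inverse of 3 mod 29 is 10.
Multiplying by 10: t ≡ 10·24 = 240 ≡ 8 (mod 29).
Then x = 28 + 64·8 = 540.
Check: 540 mod 64 = 28, 540 mod 58 = 18. ✓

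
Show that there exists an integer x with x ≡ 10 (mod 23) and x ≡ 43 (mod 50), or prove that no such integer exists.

x = 493

Since 23 and 50 share no common factor, CRT says the pair of congruences has a solution (unique mod 1150).
Write x = 10 + 23t and require 10 + 23t ≡ 43 (mod 50), i.e. 23t ≡ 33 (mod 50).
Invert 23 mod 50 by the Euclidean algorithm: 50 = 2·23 + 4, 23 = 5·4 + 3, 4 = 1·3 + 1, 3 = 3·1 + 0; back-substituting, 1 = 4 − 1·3 = 4 − (23 − 5·4) = −23 + 6·4 = −23 + 6·(50 − 2·23) = 6·50 − 13·23. Hence 23·(-13) ≡ 1, so 23⁻¹ ≡ -13 ≡ 37 (mod 50).
Multiplying by 37: t ≡ 37·33 = 1221 ≡ 21 (mod 50).
Taking t = 21 gives x = 10 + 23·21 = 493.
Verify: 493 = 21·23 + 10 and 493 = 9·50 + 43. ✓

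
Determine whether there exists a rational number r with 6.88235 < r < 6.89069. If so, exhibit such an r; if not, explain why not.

r = 62/9

Multiplying by 9: 9·6.88235 = 61.94115 and 9·6.89069 = 62.01621, so the integer 62 lies strictly between them.
Hence 62/9 is a rational number with 6.88235 < 62/9 < 6.89069.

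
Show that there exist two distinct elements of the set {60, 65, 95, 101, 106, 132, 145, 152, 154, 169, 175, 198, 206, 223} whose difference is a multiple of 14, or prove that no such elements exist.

Residues mod 14: 60↦4, 65↦9, 95↦11, 101↦3, 106↦8, 132↦6, 145↦5, 152↦12, 154↦0, 169↦1, 175↦7, 198↦2, 206↦10, 223↦13.
These 14 residues are pairwise different, hence no difference of two elements is divisible by 14.

There is no such pair.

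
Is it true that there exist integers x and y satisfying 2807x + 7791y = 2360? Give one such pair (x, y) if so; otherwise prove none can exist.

Both 2807 and 7791 are divisible by gcd(2807, 7791) = 7, hence so is any combination 2807x + 7791y.
But 2360 is not a multiple of 7 (it leaves remainder 1).
Therefore 2807x + 7791y = 2360 has no solution in integers.

No such integers exist.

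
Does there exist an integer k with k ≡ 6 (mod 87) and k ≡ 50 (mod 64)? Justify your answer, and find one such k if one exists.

k = 4530

gcd(87, 64) = 1, so the Chinese Remainder Theorem guarantees exactly one residue class mod 5568 satisfying both.
Write k = 6 + 87t and require 6 + 87t ≡ 50 (mod 64), i.e. 87t ≡ 44 (mod 64).
87 ≡ 23 (mod 64), so this reads 23t ≡ 44 (mod 64). To invert 23 modulo 64: 64 = 2·23 + 18, 23 = 1·18 + 5, 18 = 3·5 + 3, 5 = 1·3 + 2, 3 = 1·2 + 1, 2 = 2·1 + 0, and unwinding, 1 = 3 − 1·2 = 3 − (5 − 1·3) = −5 + 2·3 = −5 + 2·(18 − 3·5) = 2·18 − 7·5 = 2·18 − 7·(23 − 1·18) = −7·23 + 9·18 = −7·23 + 9·(64 − 2·23) = 9·64 − 25·23. Thus 23⁻¹ ≡ -25 ≡ 39 (mod 64).
Multiplying by 39: t ≡ 39·44 = 1716 ≡ 52 (mod 64).
Taking t = 52 gives k = 6 + 87·52 = 4530.
Indeed 4530 ≡ 6 (mod 87) and 4530 ≡ 50 (mod 64).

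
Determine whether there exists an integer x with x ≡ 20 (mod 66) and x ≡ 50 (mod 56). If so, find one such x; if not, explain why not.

Here gcd(66, 56) = 2, and both 20 and 50 leave remainder 0 mod 2, so the system is consistent.
Step through x = 20, 20 + 66, 20 + 2·66, …: the values 20, 86, 152, 218 reduce mod 56 to 20, 30, 40, 50. The value 218 hits 50.
Check: 218 mod 66 = 20, 218 mod 56 = 50. ✓

x = 218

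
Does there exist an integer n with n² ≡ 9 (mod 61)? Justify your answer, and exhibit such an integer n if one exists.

Take n = 58. Then 58² = 3364 = 55·61 + 9, so 58² ≡ 9 (mod 61).

n = 58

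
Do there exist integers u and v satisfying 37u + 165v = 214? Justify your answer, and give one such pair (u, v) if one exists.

37 and 165 are coprime, so 37u + 165v ranges over all of ℤ.
Run the Euclidean algorithm on 165 and 37: 165 = 4·37 + 17, 37 = 2·17 + 3, 17 = 5·3 + 2, 3 = 1·2 + 1, 2 = 2·1 + 0.
Working back up the chain: 1 = 3 − 1·2 = 3 − (17 − 5·3) = −17 + 6·3 = −17 + 6·(37 − 2·17) = 6·37 − 13·17 = 6·37 − 13·(165 − 4·37) = −13·165 + 58·37. So 37·58 + 165·(-13) = 1.
Multiplying through by 214: u = 58·214 = 12412, v = (-13)·214 = -2782 is a solution.
Shifting by a multiple of (165, −37) keeps it a solution: u = 12412 − 75·165 = 37, v = -2782 + 75·37 = -7.
Indeed 37·37 + 165·(-7) = 1369 − 1155 = 214.

u = 37, v = -7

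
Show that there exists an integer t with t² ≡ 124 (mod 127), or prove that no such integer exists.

Take t = 88. Then 88² = 7744 = 60·127 + 124, so 88² ≡ 124 (mod 127).

t = 88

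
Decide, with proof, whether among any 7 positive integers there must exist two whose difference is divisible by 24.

No; for instance {42, 43, 44, 45, 46, 47, 48} is a counterexample.

Try 7 consecutive integers, 42, 43, …, 48. Their remainders mod 24 are 18, 19, 20, 21, 22, 23, 0 — pairwise different, as any 7 ≤ 24 consecutive integers have distinct residues.
No two share a residue, so no pair has difference divisible by 24; the claim fails for this set.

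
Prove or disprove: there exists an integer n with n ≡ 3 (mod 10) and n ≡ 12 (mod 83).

n = 593

Since 10 and 83 share no common factor, CRT says the pair of congruences has a solution (unique mod 830).
Any solution of the first congruence is n = 3 + 10t; substituting into the second, 10t ≡ 12 − 3 ≡ 9 (mod 83).
Since 10·25 = 250 = 3·83 + 1, the inverse of 10 mod 83 is 25.
Therefore t ≡ 25·9 = 225 ≡ 59 (mod 83).
With t = 59: n = 3 + 10·59 = 593.
Check: 593 mod 10 = 3, 593 mod 83 = 12. ✓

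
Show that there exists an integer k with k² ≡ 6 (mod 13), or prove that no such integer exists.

Squares mod 13 repeat after k = 6 (as (−k)² = k²); for k = 0..6 they are 0, 1, 4, 9, 3, 12, 10.
The set of squares mod 13 is therefore {0, 1, 3, 4, 9, 10, 12}, which does not contain 6.
Therefore k² ≡ 6 (mod 13) has no solution.

No such integer exists.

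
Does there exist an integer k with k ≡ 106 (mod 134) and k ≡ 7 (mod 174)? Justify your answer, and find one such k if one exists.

Reduce both congruences modulo 2, which divides 134 and 174: they say k ≡ 106 (mod 2) and k ≡ 7 (mod 2).
These are incompatible: 106 − 7 = 99 is not divisible by 2.
So no integer satisfies both congruences.

No, no such integer exists.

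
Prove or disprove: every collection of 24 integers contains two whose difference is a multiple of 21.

There are exactly 21 possible remainders on division by 21.
Since 24 > 21, two of the 24 integers must share a residue class by the pigeonhole principle; call them a and b.
Their difference a − b is then a multiple of 21.

Yes.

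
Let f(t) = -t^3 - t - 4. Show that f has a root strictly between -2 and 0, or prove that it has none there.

f(-2) = 6 and f(0) = -4, which have opposite signs.
f is continuous everywhere (it is a polynomial), in particular on [-2, 0].
By the Intermediate Value Theorem, f takes the value 0 somewhere in the open interval.

Such a root exists.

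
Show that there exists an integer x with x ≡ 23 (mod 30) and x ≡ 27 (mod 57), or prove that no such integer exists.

Both moduli are multiples of 3 = gcd(30, 57), so any solution would satisfy x ≡ 23 and x ≡ 27 modulo 3 simultaneously.
These are incompatible: 23 − 27 = -4 is not divisible by 3.
Hence the system has no solution.

No such integer exists.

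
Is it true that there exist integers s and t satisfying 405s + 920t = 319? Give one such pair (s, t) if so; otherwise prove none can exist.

Any value of 405s + 920t is a multiple of gcd(405, 920) = 5.
But 319 is not a multiple of 5 (it leaves remainder 4).
Hence no integers s, t satisfy the equation.

No, no such integers exist.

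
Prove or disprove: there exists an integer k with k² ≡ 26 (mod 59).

k = 47 works: 47² = 2209, and 2209 − 26 = 2183 = 37·59.

k = 47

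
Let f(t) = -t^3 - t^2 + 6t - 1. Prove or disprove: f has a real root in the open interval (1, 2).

Such a root exists.

f(1) = 3 and f(2) = -1, which have opposite signs.
Since f is a polynomial it is continuous on [1, 2].
By the Intermediate Value Theorem, f takes the value 0 somewhere in the open interval.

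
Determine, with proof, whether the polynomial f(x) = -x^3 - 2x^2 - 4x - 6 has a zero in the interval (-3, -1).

f(-3) = 15 and f(-1) = -3, which have opposite signs.
As a polynomial, f is continuous on every closed interval.
By the Intermediate Value Theorem, f takes the value 0 somewhere in the open interval.

Such a root exists.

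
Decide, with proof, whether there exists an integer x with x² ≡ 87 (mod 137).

Take x = 118. Then 118² = 13924 = 101·137 + 87, so 118² ≡ 87 (mod 137).

x = 118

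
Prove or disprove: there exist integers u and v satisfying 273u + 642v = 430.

Any value of 273u + 642v is a multiple of gcd(273, 642) = 3.
However 430 leaves remainder 1 on division by 3.
Therefore 273u + 642v = 430 has no solution in integers.

No such integers exist.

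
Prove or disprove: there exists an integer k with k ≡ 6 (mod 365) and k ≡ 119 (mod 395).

gcd(365, 395) = 5. If k ≡ 6 (mod 365) and k ≡ 119 (mod 395), then k ≡ 6 (mod 5) and k ≡ 119 (mod 5).
However 6 ≡ 1 and 119 ≡ 4 (mod 5), and 1 ≠ 4.
Therefore no such k exists.

No such integer exists.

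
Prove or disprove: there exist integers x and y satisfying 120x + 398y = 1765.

No, no such integers exist.

gcd(120, 398) = 2, so every integer of the form 120x + 398y is a multiple of 2.
However 1765 leaves remainder 1 on division by 2.
Therefore 120x + 398y = 1765 has no solution in integers.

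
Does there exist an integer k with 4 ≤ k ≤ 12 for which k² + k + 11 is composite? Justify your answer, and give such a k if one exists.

At k = 11: 11² + 11 + 11 = 143 = 11·13, which is composite.

k = 11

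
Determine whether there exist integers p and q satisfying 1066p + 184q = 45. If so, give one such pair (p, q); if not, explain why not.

Any value of 1066p + 184q is a multiple of gcd(1066, 184) = 2.
However 45 leaves remainder 1 on division by 2.
Hence no integers p, q satisfy the equation.

No such integers exist.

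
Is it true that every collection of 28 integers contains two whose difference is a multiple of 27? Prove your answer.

There are exactly 27 possible remainders on division by 27.
With 28 integers and only 27 classes, the pigeonhole principle forces two of them, say a and b, into the same class.
Equal remainders mean a − b ≡ 0 (mod 27), so 27 divides their difference.

Yes.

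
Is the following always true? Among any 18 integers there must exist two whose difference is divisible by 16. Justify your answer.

Partition the integers by their residue mod 16; there are 16 classes.
With 18 integers and only 16 classes, the pigeonhole principle forces two of them, say a and b, into the same class.
Equal remainders mean a − b ≡ 0 (mod 16), so 16 divides their difference.

Yes, this is always true.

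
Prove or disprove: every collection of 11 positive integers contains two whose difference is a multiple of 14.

Consider the 11 integers 50, 51, …, 60. They lie in distinct residue classes modulo 14, since 11 ≤ 14.
Any two of them differ by at most 10 < 14 and by at least 1, so no difference is a multiple of 14.

No, the set {50, 51, 52, 53, 54, 55, 56, 57, 58, 59, 60} is a counterexample.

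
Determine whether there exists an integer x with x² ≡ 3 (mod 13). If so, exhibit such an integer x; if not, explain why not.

x = 9

Take x = 9. Then 9² = 81 = 6·13 + 3, so 9² ≡ 3 (mod 13).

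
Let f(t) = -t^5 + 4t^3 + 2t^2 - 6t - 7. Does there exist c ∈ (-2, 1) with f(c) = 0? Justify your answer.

f(-2) = 13 and f(1) = -8, which have opposite signs.
f is continuous everywhere (it is a polynomial), in particular on [-2, 1].
By the Intermediate Value Theorem f must vanish at some point of (-2, 1).

Yes, f has a root in the interval.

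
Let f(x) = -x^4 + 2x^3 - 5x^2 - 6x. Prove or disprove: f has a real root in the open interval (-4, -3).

The endpoint values f(-4) = -440 and f(-3) = -162 are both negative. Claim: f(x) < 0 for every x in (-4, -3).
Substitute x = -3 − u, where 0 < u < 1 on the interval. Expanding, f(-3 − u) = -u^4 - 14u^3 - 77u^2 - 186u - 162.
The nonzero coefficients here are all negative, so for u > 0 every term is negative (or zero), and the constant term -162 is strictly negative.
So f is strictly negative on (-4, -3); no root exists in the interval.

f has no root in that interval.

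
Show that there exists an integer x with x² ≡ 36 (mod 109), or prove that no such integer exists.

x = 6

Take x = 6. Then 6² = 36, and since 0 ≤ 36 < 109 this is already reduced: 6² ≡ 36 (mod 109).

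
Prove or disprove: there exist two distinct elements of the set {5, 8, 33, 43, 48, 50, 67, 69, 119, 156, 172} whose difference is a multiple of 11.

No such pair exists.

Two integers differ by a multiple of 11 exactly when they have the same residue mod 11. The residues are 5↦5, 8↦8, 33↦0, 43↦10, 48↦4, 50↦6, 67↦1, 69↦3, 119↦9, 156↦2, 172↦7.
These 11 residues are pairwise different, hence no difference of two elements is divisible by 11.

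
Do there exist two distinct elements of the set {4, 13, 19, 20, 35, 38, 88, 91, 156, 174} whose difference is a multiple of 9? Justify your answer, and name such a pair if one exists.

Both 4 and 13 leave remainder 4 on division by 9; their difference 9 = 1·9 is a multiple of 9.

4 and 13 are such a pair.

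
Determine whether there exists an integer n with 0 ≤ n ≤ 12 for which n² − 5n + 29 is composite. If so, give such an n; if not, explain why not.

n = 4

At n = 4: 4² − 5·4 + 29 = 25 = 5·5, which is composite.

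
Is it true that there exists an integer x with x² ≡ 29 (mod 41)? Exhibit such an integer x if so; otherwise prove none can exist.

There is no such integer.

Apply Euler's criterion with the prime 41: 29 is a quadratic residue iff 29^20 ≡ 1 (mod 41), and a non-residue iff it is ≡ −1.
Squaring successively (mod 41): 29^2 = 841 ≡ 21; 29^4 ≡ 21² = 441 ≡ 31; 29^8 ≡ 31² = 961 ≡ 18; 29^16 ≡ 18² = 324 ≡ 37.
Since 20 = 16 + 4, 29^20 ≡ 37 · 31; multiplying out mod 41: 37·31 = 1147 ≡ 40. Thus 29^20 ≡ 40 ≡ −1 (mod 41).
By Euler's criterion 29 is a quadratic non-residue mod 41: no x satisfies x² ≡ 29 (mod 41).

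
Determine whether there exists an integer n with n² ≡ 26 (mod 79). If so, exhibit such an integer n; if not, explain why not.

n = 42

Take n = 42. Then 42² = 1764 = 22·79 + 26, so 42² ≡ 26 (mod 79).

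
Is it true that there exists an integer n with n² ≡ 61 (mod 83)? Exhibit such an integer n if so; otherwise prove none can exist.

n = 12 works: 12² = 144, and 144 − 61 = 83 = 1·83.

n = 12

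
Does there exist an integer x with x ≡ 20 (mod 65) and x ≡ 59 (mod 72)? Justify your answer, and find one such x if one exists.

x = 995

Since 65 and 72 share no common factor, CRT says the pair of congruences has a solution (unique mod 4680).
Any solution of the first congruence is x = 20 + 65t; substituting into the second, 65t ≡ 59 − 20 ≡ 39 (mod 72).
To invert 65 modulo 72: 72 = 1·65 + 7, 65 = 9·7 + 2, 7 = 3·2 + 1, 2 = 2·1 + 0, and unwinding, 1 = 7 − 3·2 = 7 − 3·(65 − 9·7) = −3·65 + 28·7 = −3·65 + 28·(72 − 1·65) = 28·72 − 31·65. Thus 65⁻¹ ≡ -31 ≡ 41 (mod 72).
Therefore t ≡ 41·39 = 1599 ≡ 15 (mod 72).
With t = 15: x = 20 + 65·15 = 995.
Indeed 995 ≡ 20 (mod 65) and 995 ≡ 59 (mod 72).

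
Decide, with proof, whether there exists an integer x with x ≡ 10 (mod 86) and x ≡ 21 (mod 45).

The moduli 86 and 45 are coprime, so by the Chinese Remainder Theorem a unique solution modulo 3870 exists.
Write x = 10 + 86t and require 10 + 86t ≡ 21 (mod 45), i.e. 86t ≡ 11 (mod 45).
86 ≡ 41 (mod 45), so this reads 41t ≡ 11 (mod 45). Note 41·11 = 451 ≡ 1 (mod 45) (as 451 − 1 = 10·45), so 41⁻¹ ≡ 11.
Therefore t ≡ 11·11 = 121 ≡ 31 (mod 45).
With t = 31: x = 10 + 86·31 = 2676.
Check: 2676 mod 86 = 10, 2676 mod 45 = 21. ✓

x = 2676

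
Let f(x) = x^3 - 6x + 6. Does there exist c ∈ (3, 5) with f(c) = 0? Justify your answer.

No such root exists.

The endpoint values f(3) = 15 and f(5) = 101 are both positive. Claim: f(x) > 0 for every x in (3, 5).
Substitute x = 3 + u, where 0 < u < 2 on the interval. Expanding, f(3 + u) = u^3 + 9u^2 + 21u + 15.
The nonzero coefficients here are all positive, so for u > 0 every term is positive (or zero), and the constant term 15 is strictly positive.
Therefore f(x) > 0 throughout (3, 5), and f has no zero there.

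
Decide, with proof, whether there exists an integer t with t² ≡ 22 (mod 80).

Reduce modulo 4, which divides 80: we would need t² ≡ 2 (mod 4).
Squares mod 4 repeat after t = 2 (as (−t)² = t²); for t = 0..2 they are 0, 1, 0.
So the quadratic residues mod 4 are {0, 1}, and 2 is not among them.
Hence no integer t has t² ≡ 22 (mod 80).

There is no such integer.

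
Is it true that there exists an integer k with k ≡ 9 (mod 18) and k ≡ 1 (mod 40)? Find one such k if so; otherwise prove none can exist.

The moduli are not coprime: gcd(18, 40) = 2. Compatibility requires 2 ∣ (1 − 9) = -8, which holds, so solutions exist.
List candidates k ≡ 9 (mod 18): 9, 27, 45, 63, 81. Modulo 40 these are 9, 27, 5, 23, 1; 81 gives 1 as required.
Verify: 81 = 4·18 + 9 and 81 = 2·40 + 1. ✓

k = 81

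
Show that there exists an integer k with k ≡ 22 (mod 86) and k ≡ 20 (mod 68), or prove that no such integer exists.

k = 1312

gcd(86, 68) = 2. A simultaneous solution exists iff 22 ≡ 20 (mod 2); here 22 mod 2 = 0 = 20 mod 2, so it does.
Put k = 22 + 86t, so we need 86t ≡ 66 (mod 68), equivalently (divide by 2) 43t ≡ 33 (mod 34).
43 ≡ 9 (mod 34), so this reads 9t ≡ 33 (mod 34). Invert 9 mod 34 by the Euclidean algorithm: 34 = 3·9 + 7, 9 = 1·7 + 2, 7 = 3·2 + 1, 2 = 2·1 + 0; back-substituting, 1 = 7 − 3·2 = 7 − 3·(9 − 1·7) = −3·9 + 4·7 = −3·9 + 4·(34 − 3·9) = 4·34 − 15·9. Hence 9·(-15) ≡ 1, so 9⁻¹ ≡ -15 ≡ 19 (mod 34).
Therefore t ≡ 19·33 = 627 ≡ 15 (mod 34).
Then k = 22 + 86·15 = 1312.
Indeed 1312 ≡ 22 (mod 86) and 1312 ≡ 20 (mod 68).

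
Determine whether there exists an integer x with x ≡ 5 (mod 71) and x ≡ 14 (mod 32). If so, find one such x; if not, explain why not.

x = 1070

The moduli 71 and 32 are coprime, so by the Chinese Remainder Theorem a unique solution modulo 2272 exists.
Any solution of the first congruence is x = 5 + 71t; substituting into the second, 71t ≡ 14 − 5 ≡ 9 (mod 32).
71 ≡ 7 (mod 32), so this reads 7t ≡ 9 (mod 32). Note 7·23 = 161 ≡ 1 (mod 32) (as 161 − 1 = 5·32), so 7⁻¹ ≡ 23.
Therefore t ≡ 23·9 = 207 ≡ 15 (mod 32).
With t = 15: x = 5 + 71·15 = 1070.
Verify: 1070 = 15·71 + 5 and 1070 = 33·32 + 14. ✓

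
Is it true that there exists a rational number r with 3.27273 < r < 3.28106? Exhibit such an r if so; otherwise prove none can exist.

Scale by 18: the interval becomes (58.90914, 59.05908), which contains the integer 59.
Dividing back, 3.27273 < 59/18 < 3.28106, and 59/18 is rational.

r = 59/18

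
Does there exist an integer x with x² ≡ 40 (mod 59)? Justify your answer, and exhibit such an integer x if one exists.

There is no such integer.

59 is prime, so by Euler's criterion 40 is a square mod 59 iff 40^((59−1)/2) = 40^29 ≡ 1 (mod 59).
Repeated squaring mod 59: 40^2 = 1600 ≡ 7; 40^4 ≡ 7² = 49 ≡ 49; 40^8 ≡ 49² = 2401 ≡ 41; 40^16 ≡ 41² = 1681 ≡ 29.
Since 29 = 16 + 8 + 4 + 1, 40^29 ≡ 29 · 41 · 49 · 40; multiplying out mod 59: 29·41 = 1189 ≡ 9, then 9·49 = 441 ≡ 28, then 28·40 = 1120 ≡ 58. Thus 40^29 ≡ 58 ≡ −1 (mod 59).
By Euler's criterion 40 is a quadratic non-residue mod 59: no x satisfies x² ≡ 40 (mod 59).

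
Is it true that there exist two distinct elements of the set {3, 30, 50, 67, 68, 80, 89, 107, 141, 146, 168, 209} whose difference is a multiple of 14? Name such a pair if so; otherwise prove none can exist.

Two integers differ by a multiple of 14 exactly when they have the same residue mod 14. The residues are 3↦3, 30↦2, 50↦8, 67↦11, 68↦12, 80↦10, 89↦5, 107↦9, 141↦1, 146↦6, 168↦0, 209↦13.
No residue repeats among the 12 elements, so no pair has difference ≡ 0 (mod 14).

No such pair exists.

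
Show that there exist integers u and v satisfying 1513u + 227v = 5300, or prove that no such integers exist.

u = 217, v = -1423

Since gcd(1513, 227) = 1, every integer is an integer combination of 1513 and 227.
Euclidean algorithm: 1513 = 6·227 + 151, 227 = 1·151 + 76, 151 = 1·76 + 75, 76 = 1·75 + 1, 75 = 75·1 + 0.
Unwinding: 1 = 76 − 1·75 = 76 − (151 − 1·76) = −151 + 2·76 = −151 + 2·(227 − 1·151) = 2·227 − 3·151 = 2·227 − 3·(1513 − 6·227) = −3·1513 + 20·227, i.e. 1513·(-3) + 227·20 = 1.
Scaling by 5300 gives the particular solution (u, v) = (-15900, 106000).
The general solution is u = -15900 + 227k, v = 106000 − 1513k; taking k = 71 gives the smaller pair u = 217, v = -1423.
Indeed 1513·217 + 227·(-1423) = 328321 − 323021 = 5300.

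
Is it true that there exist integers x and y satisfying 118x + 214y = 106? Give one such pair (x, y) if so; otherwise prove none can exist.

x = 68, y = -37

gcd(118, 214) = 2, and 2 divides 106, so integer solutions exist.
Dividing through by 2 reduces the equation to 59x + 107y = 53.
Dividing repeatedly: 107 = 1·59 + 48, 59 = 1·48 + 11, 48 = 4·11 + 4, 11 = 2·4 + 3, 4 = 1·3 + 1, 3 = 3·1 + 0.
Unwinding: 1 = 4 − 1·3 = 4 − (11 − 2·4) = −11 + 3·4 = −11 + 3·(48 − 4·11) = 3·48 − 13·11 = 3·48 − 13·(59 − 1·48) = −13·59 + 16·48 = −13·59 + 16·(107 − 1·59) = 16·107 − 29·59, i.e. 59·(-29) + 107·16 = 1.
Multiplying through by 53: x = (-29)·53 = -1537, y = 16·53 = 848 is a solution.
Adding 15·107 to x and subtracting 15·59 from y gives the tidier solution (68, -37).
Check: 118·68 + 214·(-37) = 8024 − 7918 = 106. ✓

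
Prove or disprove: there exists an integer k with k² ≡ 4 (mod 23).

k = 21

Take k = 21. Then 21² = 441 = 19·23 + 4, so 21² ≡ 4 (mod 23).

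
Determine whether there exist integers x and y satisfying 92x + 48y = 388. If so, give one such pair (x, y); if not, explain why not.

Every value of 92x + 48y is a multiple of gcd(92, 48) = 4; since 4 ∣ 388, solutions exist.
Dividing through by 4 reduces the equation to 23x + 12y = 97.
Dividing repeatedly: 23 = 1·12 + 11, 12 = 1·11 + 1, 11 = 11·1 + 0.
Back-substituting, 1 = 12 − 1·11 = 12 − (23 − 1·12) = −23 + 2·12; that is, 23·(-1) + 12·2 = 1.
Multiplying through by 97: x = (-1)·97 = -97, y = 2·97 = 194 is a solution.
Adding 9·12 to x and subtracting 9·23 from y gives the tidier solution (11, -13).
Check: 92·11 + 48·(-13) = 1012 − 624 = 388. ✓

x = 11, y = -13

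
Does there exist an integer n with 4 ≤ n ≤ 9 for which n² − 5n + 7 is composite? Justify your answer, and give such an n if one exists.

n = 7

At n = 7: 7² − 5·7 + 7 = 21 = 3·7, which is composite.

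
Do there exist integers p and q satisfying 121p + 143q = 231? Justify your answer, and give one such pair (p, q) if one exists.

Every value of 121p + 143q is a multiple of gcd(121, 143) = 11; since 11 ∣ 231, solutions exist.
Dividing through by 11 reduces the equation to 11p + 13q = 21.
Run the Euclidean algorithm on 13 and 11: 13 = 1·11 + 2, 11 = 5·2 + 1, 2 = 2·1 + 0.
Working back up the chain: 1 = 11 − 5·2 = 11 − 5·(13 − 1·11) = −5·13 + 6·11. So 11·6 + 13·(-5) = 1.
Scaling by 21 gives the particular solution (p, q) = (126, -105).
The general solution is p = 126 + 13k, q = -105 − 11k; taking k = -9 gives the smaller pair p = 9, q = -6.
Indeed 121·9 + 143·(-6) = 1089 − 858 = 231.

p = 9, q = -6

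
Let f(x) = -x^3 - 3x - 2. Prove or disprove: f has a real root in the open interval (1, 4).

Evaluate at the endpoints: f(1) = -6, f(4) = -78 — same sign (negative).
f'(x) = -3x^2 - 3 has discriminant 0² − 4·(-3)·(-3) = -36 < 0, so f' has no real roots and is negative for every real x.
Hence f is strictly decreasing on ℝ, and in particular on [1, 4]. A strictly monotone function with same-sign endpoint values stays negative on the whole interval, so f has no zero in (1, 4).

No.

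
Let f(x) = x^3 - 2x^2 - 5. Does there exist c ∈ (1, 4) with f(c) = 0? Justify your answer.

f(1) = -6 and f(4) = 27, which have opposite signs.
f is continuous everywhere (it is a polynomial), in particular on [1, 4].
The Intermediate Value Theorem then guarantees some c ∈ (1, 4) with f(c) = 0.

Yes, such a c exists.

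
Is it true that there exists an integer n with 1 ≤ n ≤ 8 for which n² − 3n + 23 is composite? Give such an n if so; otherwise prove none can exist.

n = 4

At n = 4: 4² − 3·4 + 23 = 27 = 3·9, which is composite.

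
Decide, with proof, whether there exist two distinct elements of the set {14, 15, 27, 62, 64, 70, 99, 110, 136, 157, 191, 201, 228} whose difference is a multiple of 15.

No such pair exists.

Reduce each element modulo 15: 14↦14, 15↦0, 27↦12, 62↦2, 64↦4, 70↦10, 99↦9, 110↦5, 136↦1, 157↦7, 191↦11, 201↦6, 228↦3.
No residue repeats among the 13 elements, so no pair has difference ≡ 0 (mod 15).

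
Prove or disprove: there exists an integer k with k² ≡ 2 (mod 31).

k = 8

k = 8 works: 8² = 64, and 64 − 2 = 62 = 2·31.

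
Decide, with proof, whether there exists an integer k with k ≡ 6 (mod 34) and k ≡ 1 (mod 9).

k = 244

gcd(34, 9) = 1, so the Chinese Remainder Theorem guarantees exactly one residue class mod 306 satisfying both.
Any solution of the first congruence is k = 6 + 34t; substituting into the second, 34t ≡ 1 − 6 ≡ 4 (mod 9).
34 ≡ 7 (mod 9), so this reads 7t ≡ 4 (mod 9). Since 7·4 = 28 = 3·9 + 1, the inverse of 7 mod 9 is 4.
Therefore t ≡ 4·4 = 16 ≡ 7 (mod 9).
With t = 7: k = 6 + 34·7 = 244.
Indeed 244 ≡ 6 (mod 34) and 244 ≡ 1 (mod 9).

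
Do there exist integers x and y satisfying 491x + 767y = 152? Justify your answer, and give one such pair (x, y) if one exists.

x = 244, y = -156

Since gcd(491, 767) = 1, every integer is an integer combination of 491 and 767.
Euclidean algorithm: 767 = 1·491 + 276, 491 = 1·276 + 215, 276 = 1·215 + 61, 215 = 3·61 + 32, 61 = 1·32 + 29, 32 = 1·29 + 3, 29 = 9·3 + 2, 3 = 1·2 + 1, 2 = 2·1 + 0.
Working back up the chain: 1 = 3 − 1·2 = 3 − (29 − 9·3) = −29 + 10·3 = −29 + 10·(32 − 1·29) = 10·32 − 11·29 = 10·32 − 11·(61 − 1·32) = −11·61 + 21·32 = −11·61 + 21·(215 − 3·61) = 21·215 − 74·61 = 21·215 − 74·(276 − 1·215) = −74·276 + 95·215 = −74·276 + 95·(491 − 1·276) = 95·491 − 169·276 = 95·491 − 169·(767 − 1·491) = −169·767 + 264·491. So 491·264 + 767·(-169) = 1.
Multiplying through by 152: x = 264·152 = 40128, y = (-169)·152 = -25688 is a solution.
Subtracting 52·767 from x and adding 52·491 to y gives the tidier solution (244, -156).
Check: 491·244 + 767·(-156) = 119804 − 119652 = 152. ✓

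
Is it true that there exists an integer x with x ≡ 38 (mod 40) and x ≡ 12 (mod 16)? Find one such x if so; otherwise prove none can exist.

There is no such integer.

Both moduli are multiples of 8 = gcd(40, 16), so any solution would satisfy x ≡ 38 and x ≡ 12 modulo 8 simultaneously.
But 38 mod 8 = 6 while 12 mod 8 = 4, a contradiction.
Hence the system has no solution.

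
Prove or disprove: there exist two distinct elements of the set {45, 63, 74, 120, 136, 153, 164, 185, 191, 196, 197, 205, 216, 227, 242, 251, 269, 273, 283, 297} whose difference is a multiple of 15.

Reduce each element mod 15: 45↦0, 63↦3, 74↦14, 120↦0, 136↦1, 153↦3, 164↦14, 185↦5, 191↦11, 196↦1, 197↦2, 205↦10, 216↦6, 227↦2, 242↦2, 251↦11, 269↦14, 273↦3, 283↦13, 297↦12. The residue 0 repeats (at 45 and 120), and 120 − 45 = 75 = 5·15.

The pair (45, 120) works.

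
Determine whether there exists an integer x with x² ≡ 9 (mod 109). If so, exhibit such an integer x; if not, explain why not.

Take x = 3. Then 3² = 9, and since 0 ≤ 9 < 109 this is already reduced: 3² ≡ 9 (mod 109).

x = 3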